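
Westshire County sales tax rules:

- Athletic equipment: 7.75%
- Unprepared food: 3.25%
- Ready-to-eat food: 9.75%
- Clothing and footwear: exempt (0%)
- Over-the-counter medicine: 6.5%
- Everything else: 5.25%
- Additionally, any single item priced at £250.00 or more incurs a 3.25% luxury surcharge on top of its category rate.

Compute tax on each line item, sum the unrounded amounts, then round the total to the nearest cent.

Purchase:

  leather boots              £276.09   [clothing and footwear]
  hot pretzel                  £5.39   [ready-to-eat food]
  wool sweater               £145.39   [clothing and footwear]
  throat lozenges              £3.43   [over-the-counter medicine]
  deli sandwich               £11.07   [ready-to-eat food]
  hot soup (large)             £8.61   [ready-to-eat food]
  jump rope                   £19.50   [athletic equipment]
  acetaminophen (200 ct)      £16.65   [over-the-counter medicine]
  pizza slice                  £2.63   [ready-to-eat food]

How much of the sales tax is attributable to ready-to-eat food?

Hot pretzel £5.39: ready-to-eat food → 9.75% → £0.525525
Deli sandwich £11.07: ready-to-eat food → 9.75% → £1.079325
Hot soup (large) £8.61: ready-to-eat food → 9.75% → £0.839475
Pizza slice £2.63: ready-to-eat food → 9.75% → £0.256425
Tax on ready-to-eat food: unrounded sum = £2.70075 → £2.70

£2.70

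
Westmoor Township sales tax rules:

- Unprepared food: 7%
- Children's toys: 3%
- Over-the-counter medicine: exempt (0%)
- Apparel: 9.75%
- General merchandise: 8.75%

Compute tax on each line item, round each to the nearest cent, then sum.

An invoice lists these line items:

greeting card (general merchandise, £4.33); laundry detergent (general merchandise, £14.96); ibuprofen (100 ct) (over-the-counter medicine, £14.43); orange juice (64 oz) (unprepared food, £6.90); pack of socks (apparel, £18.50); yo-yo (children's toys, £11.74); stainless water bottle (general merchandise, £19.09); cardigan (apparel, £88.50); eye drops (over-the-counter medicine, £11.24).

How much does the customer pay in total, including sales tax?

£204.31

Greeting card £4.33: general merchandise → 8.75% → £0.38
Laundry detergent £14.96: general merchandise → 8.75% → £1.31
Ibuprofen (100 ct) £14.43: over-the-counter medicine → 0% → £0.00
Orange juice (64 oz) £6.90: unprepared food → 7% → £0.48
Pack of socks £18.50: apparel → 9.75% → £1.80
Yo-yo £11.74: children's toys → 3% → £0.35
Stainless water bottle £19.09: general merchandise → 8.75% → £1.67
Cardigan £88.50: apparel → 9.75% → £8.63
Eye drops £11.24: over-the-counter medicine → 0% → £0.00
Subtotal = £189.69; tax = £14.62; total due = £204.31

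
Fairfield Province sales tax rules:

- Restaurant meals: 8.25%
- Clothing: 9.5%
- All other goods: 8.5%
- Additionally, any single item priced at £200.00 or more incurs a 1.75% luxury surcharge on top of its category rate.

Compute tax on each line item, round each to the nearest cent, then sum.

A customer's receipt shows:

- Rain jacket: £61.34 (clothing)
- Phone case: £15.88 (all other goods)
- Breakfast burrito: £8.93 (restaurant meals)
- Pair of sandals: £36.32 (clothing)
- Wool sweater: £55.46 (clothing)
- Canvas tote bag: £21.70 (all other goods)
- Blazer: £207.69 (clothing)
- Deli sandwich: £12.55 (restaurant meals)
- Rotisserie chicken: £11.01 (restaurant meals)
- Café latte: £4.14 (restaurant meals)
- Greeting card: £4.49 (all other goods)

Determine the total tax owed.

Rain jacket £61.34: clothing → 9.5% → £5.83
Phone case £15.88: all other goods → 8.5% → £1.35
Breakfast burrito £8.93: restaurant meals → 8.25% → £0.74
Pair of sandals £36.32: clothing → 9.5% → £3.45
Wool sweater £55.46: clothing → 9.5% → £5.27
Canvas tote bag £21.70: all other goods → 8.5% → £1.84
Blazer £207.69: clothing → 9.5% + 1.75% surcharge = 11.25% → £23.37
Deli sandwich £12.55: restaurant meals → 8.25% → £1.04
Rotisserie chicken £11.01: restaurant meals → 8.25% → £0.91
Café latte £4.14: restaurant meals → 8.25% → £0.34
Greeting card £4.49: all other goods → 8.5% → £0.38
Total tax = £5.83 + £1.35 + £0.74 + £3.45 + £5.27 + £1.84 + £23.37 + £1.04 + £0.91 + £0.34 + £0.38 = £44.52

£44.52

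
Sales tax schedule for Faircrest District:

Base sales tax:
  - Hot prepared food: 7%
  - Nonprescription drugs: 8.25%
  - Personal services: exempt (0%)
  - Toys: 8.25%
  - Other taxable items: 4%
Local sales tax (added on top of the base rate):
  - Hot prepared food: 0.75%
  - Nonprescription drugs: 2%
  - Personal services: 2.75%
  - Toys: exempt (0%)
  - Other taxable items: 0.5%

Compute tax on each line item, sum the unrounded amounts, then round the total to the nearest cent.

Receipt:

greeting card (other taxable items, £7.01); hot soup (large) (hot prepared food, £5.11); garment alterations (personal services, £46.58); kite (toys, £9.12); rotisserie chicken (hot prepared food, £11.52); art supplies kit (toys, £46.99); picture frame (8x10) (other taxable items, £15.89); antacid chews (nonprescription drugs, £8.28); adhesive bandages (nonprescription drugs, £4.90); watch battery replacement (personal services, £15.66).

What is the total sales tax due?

£10.01

Greeting card £7.01: other taxable items → 4% + 0.5% local = 4.5% → £0.31545
Hot soup (large) £5.11: hot prepared food → 7% + 0.75% local = 7.75% → £0.396025
Garment alterations £46.58: personal services → 0% + 2.75% local = 2.75% → £1.28095
Kite £9.12: toys → 8.25% + 0% local = 8.25% → £0.7524
Rotisserie chicken £11.52: hot prepared food → 7% + 0.75% local = 7.75% → £0.8928
Art supplies kit £46.99: toys → 8.25% + 0% local = 8.25% → £3.876675
Picture frame (8x10) £15.89: other taxable items → 4% + 0.5% local = 4.5% → £0.71505
Antacid chews £8.28: nonprescription drugs → 8.25% + 2% local = 10.25% → £0.8487
Adhesive bandages £4.90: nonprescription drugs → 8.25% + 2% local = 10.25% → £0.50225
Watch battery replacement £15.66: personal services → 0% + 2.75% local = 2.75% → £0.43065
Unrounded tax sum = £10.01095 → £10.01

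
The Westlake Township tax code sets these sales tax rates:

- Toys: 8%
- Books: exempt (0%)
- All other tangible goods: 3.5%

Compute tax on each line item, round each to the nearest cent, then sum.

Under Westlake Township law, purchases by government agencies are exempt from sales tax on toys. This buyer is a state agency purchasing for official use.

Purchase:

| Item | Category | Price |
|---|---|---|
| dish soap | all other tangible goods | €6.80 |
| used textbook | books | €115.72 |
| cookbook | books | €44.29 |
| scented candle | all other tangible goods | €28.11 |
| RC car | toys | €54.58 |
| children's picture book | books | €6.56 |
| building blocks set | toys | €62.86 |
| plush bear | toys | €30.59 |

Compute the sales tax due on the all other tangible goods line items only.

€1.22

Dish soap €6.80: all other tangible goods → 3.5% → €0.24
Scented candle €28.11: all other tangible goods → 3.5% → €0.98
Tax on all other tangible goods = €0.24 + €0.98 = €1.22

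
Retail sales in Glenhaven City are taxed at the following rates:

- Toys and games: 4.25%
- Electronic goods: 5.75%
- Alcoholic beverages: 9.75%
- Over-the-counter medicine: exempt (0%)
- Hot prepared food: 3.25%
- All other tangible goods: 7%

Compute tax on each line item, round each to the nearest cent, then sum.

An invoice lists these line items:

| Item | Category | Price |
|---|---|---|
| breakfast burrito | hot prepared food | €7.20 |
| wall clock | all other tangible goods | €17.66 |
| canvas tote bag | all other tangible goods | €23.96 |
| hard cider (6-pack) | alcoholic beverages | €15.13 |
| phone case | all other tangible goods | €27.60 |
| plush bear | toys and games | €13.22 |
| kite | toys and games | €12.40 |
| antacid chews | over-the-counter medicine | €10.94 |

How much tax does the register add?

Breakfast burrito €7.20: hot prepared food → 3.25% → €0.23
Wall clock €17.66: all other tangible goods → 7% → €1.24
Canvas tote bag €23.96: all other tangible goods → 7% → €1.68
Hard cider (6-pack) €15.13: alcoholic beverages → 9.75% → €1.48
Phone case €27.60: all other tangible goods → 7% → €1.93
Plush bear €13.22: toys and games → 4.25% → €0.56
Kite €12.40: toys and games → 4.25% → €0.53
Antacid chews €10.94: over-the-counter medicine → 0% → €0.00
Total tax = €0.23 + €1.24 + €1.68 + €1.48 + €1.93 + €0.56 + €0.53 = €7.65

€7.65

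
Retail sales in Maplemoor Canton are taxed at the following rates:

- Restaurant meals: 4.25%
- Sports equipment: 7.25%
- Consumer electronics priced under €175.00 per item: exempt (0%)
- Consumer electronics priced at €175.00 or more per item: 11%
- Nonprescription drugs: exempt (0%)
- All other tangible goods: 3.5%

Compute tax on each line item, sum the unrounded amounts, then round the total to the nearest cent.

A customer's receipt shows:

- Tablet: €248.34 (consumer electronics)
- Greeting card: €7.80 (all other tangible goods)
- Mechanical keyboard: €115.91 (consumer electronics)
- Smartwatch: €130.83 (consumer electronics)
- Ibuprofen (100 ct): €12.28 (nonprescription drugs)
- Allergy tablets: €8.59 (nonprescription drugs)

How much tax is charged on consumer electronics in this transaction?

€27.32

Tablet €248.34: consumer electronics, €175.00 or more → 11% → €27.3174
Mechanical keyboard €115.91: consumer electronics, under €175.00 → 0% → €0.00
Smartwatch €130.83: consumer electronics, under €175.00 → 0% → €0.00
Tax on consumer electronics: unrounded sum = €27.3174 → €27.32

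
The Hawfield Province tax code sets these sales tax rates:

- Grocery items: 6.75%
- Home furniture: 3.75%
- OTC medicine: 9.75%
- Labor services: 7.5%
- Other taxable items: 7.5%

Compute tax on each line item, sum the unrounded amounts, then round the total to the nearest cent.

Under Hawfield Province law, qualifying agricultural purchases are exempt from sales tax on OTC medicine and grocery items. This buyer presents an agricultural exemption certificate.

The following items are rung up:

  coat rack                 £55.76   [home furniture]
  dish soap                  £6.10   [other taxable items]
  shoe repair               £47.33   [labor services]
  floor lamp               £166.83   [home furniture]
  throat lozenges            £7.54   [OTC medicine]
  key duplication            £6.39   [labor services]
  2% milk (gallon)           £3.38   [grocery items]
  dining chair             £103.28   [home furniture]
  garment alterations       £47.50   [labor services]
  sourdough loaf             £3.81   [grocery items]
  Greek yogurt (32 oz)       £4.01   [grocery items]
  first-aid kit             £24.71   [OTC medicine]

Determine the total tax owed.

£20.27

Coat rack £55.76: home furniture → 3.75% → £2.091
Dish soap £6.10: other taxable items → 7.5% → £0.4575
Shoe repair £47.33: labor services → 7.5% → £3.54975
Floor lamp £166.83: home furniture → 3.75% → £6.256125
Throat lozenges £7.54: OTC medicine, buyer-exempt → 0% → £0.00
Key duplication £6.39: labor services → 7.5% → £0.47925
2% milk (gallon) £3.38: grocery items, buyer-exempt → 0% → £0.00
Dining chair £103.28: home furniture → 3.75% → £3.873
Garment alterations £47.50: labor services → 7.5% → £3.5625
Sourdough loaf £3.81: grocery items, buyer-exempt → 0% → £0.00
Greek yogurt (32 oz) £4.01: grocery items, buyer-exempt → 0% → £0.00
First-aid kit £24.71: OTC medicine, buyer-exempt → 0% → £0.00
Unrounded tax sum = £20.269125 → £20.27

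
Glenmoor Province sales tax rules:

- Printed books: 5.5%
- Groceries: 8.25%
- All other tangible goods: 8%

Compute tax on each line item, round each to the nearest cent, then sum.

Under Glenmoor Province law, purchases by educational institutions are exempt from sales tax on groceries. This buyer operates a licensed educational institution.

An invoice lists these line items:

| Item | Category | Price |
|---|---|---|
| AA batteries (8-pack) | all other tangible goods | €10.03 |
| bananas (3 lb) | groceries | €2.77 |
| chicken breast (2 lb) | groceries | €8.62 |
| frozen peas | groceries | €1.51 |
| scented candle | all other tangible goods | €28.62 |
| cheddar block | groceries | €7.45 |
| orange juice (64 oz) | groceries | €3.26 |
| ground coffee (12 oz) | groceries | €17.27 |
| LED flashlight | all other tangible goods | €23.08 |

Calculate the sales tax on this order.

€4.94

AA batteries (8-pack) €10.03: all other tangible goods → 8% → €0.80
Bananas (3 lb) €2.77: groceries, buyer-exempt → 0% → €0.00
Chicken breast (2 lb) €8.62: groceries, buyer-exempt → 0% → €0.00
Frozen peas €1.51: groceries, buyer-exempt → 0% → €0.00
Scented candle €28.62: all other tangible goods → 8% → €2.29
Cheddar block €7.45: groceries, buyer-exempt → 0% → €0.00
Orange juice (64 oz) €3.26: groceries, buyer-exempt → 0% → €0.00
Ground coffee (12 oz) €17.27: groceries, buyer-exempt → 0% → €0.00
LED flashlight €23.08: all other tangible goods → 8% → €1.85
Total tax = €0.80 + €2.29 + €1.85 = €4.94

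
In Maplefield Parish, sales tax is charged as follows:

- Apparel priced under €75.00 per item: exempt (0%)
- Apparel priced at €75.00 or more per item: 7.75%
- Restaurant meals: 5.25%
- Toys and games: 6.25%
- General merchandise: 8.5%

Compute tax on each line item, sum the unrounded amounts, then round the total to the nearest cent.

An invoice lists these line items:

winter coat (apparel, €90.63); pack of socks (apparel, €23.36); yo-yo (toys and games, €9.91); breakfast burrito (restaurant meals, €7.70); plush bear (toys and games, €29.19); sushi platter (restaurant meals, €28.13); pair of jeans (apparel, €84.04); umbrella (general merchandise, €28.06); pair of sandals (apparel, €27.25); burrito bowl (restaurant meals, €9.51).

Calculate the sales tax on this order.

Winter coat €90.63: apparel, €75.00 or more → 7.75% → €7.023825
Pack of socks €23.36: apparel, under €75.00 → 0% → €0.00
Yo-yo €9.91: toys and games → 6.25% → €0.619375
Breakfast burrito €7.70: restaurant meals → 5.25% → €0.40425
Plush bear €29.19: toys and games → 6.25% → €1.824375
Sushi platter €28.13: restaurant meals → 5.25% → €1.476825
Pair of jeans €84.04: apparel, €75.00 or more → 7.75% → €6.5131
Umbrella €28.06: general merchandise → 8.5% → €2.3851
Pair of sandals €27.25: apparel, under €75.00 → 0% → €0.00
Burrito bowl €9.51: restaurant meals → 5.25% → €0.499275
Unrounded tax sum = €20.746125 → €20.75

€20.75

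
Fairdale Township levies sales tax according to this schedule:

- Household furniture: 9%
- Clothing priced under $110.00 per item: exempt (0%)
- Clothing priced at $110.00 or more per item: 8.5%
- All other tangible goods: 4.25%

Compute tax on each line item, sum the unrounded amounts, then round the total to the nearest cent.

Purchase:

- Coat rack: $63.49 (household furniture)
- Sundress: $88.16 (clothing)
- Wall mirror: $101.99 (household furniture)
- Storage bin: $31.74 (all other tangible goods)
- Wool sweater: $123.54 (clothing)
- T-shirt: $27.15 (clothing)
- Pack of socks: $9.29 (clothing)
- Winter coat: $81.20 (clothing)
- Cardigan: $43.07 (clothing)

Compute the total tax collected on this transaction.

$26.74

Coat rack $63.49: household furniture → 9% → $5.7141
Sundress $88.16: clothing, under $110.00 → 0% → $0.00
Wall mirror $101.99: household furniture → 9% → $9.1791
Storage bin $31.74: all other tangible goods → 4.25% → $1.34895
Wool sweater $123.54: clothing, $110.00 or more → 8.5% → $10.5009
T-shirt $27.15: clothing, under $110.00 → 0% → $0.00
Pack of socks $9.29: clothing, under $110.00 → 0% → $0.00
Winter coat $81.20: clothing, under $110.00 → 0% → $0.00
Cardigan $43.07: clothing, under $110.00 → 0% → $0.00
Unrounded tax sum = $26.74305 → $26.74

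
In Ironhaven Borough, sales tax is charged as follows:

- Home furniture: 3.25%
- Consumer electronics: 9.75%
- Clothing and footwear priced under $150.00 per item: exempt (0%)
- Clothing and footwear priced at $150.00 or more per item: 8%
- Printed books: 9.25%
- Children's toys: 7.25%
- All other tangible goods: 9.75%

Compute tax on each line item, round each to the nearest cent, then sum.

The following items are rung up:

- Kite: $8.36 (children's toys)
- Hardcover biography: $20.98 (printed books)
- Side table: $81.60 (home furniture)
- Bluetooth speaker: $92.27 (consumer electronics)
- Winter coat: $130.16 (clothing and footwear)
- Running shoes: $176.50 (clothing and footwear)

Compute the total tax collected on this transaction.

$28.32

Kite $8.36: children's toys → 7.25% → $0.61
Hardcover biography $20.98: printed books → 9.25% → $1.94
Side table $81.60: home furniture → 3.25% → $2.65
Bluetooth speaker $92.27: consumer electronics → 9.75% → $9.00
Winter coat $130.16: clothing and footwear, under $150.00 → 0% → $0.00
Running shoes $176.50: clothing and footwear, $150.00 or more → 8% → $14.12
Total tax = $0.61 + $1.94 + $2.65 + $9.00 + $14.12 = $28.32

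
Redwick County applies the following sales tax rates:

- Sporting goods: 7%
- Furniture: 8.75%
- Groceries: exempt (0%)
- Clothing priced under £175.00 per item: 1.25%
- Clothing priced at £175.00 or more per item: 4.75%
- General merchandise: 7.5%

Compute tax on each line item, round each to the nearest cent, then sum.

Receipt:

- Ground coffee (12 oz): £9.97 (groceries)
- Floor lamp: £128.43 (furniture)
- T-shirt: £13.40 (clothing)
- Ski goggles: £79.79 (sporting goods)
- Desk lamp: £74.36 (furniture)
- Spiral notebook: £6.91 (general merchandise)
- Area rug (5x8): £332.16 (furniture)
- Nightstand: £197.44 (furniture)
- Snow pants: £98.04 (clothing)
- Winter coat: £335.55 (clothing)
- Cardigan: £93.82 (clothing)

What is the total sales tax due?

£88.71

Ground coffee (12 oz) £9.97: groceries → 0% → £0.00
Floor lamp £128.43: furniture → 8.75% → £11.24
T-shirt £13.40: clothing, under £175.00 → 1.25% → £0.17
Ski goggles £79.79: sporting goods → 7% → £5.59
Desk lamp £74.36: furniture → 8.75% → £6.51
Spiral notebook £6.91: general merchandise → 7.5% → £0.52
Area rug (5x8) £332.16: furniture → 8.75% → £29.06
Nightstand £197.44: furniture → 8.75% → £17.28
Snow pants £98.04: clothing, under £175.00 → 1.25% → £1.23
Winter coat £335.55: clothing, £175.00 or more → 4.75% → £15.94
Cardigan £93.82: clothing, under £175.00 → 1.25% → £1.17
Total tax = £11.24 + £0.17 + £5.59 + £6.51 + £0.52 + £29.06 + £17.28 + £1.23 + £15.94 + £1.17 = £88.71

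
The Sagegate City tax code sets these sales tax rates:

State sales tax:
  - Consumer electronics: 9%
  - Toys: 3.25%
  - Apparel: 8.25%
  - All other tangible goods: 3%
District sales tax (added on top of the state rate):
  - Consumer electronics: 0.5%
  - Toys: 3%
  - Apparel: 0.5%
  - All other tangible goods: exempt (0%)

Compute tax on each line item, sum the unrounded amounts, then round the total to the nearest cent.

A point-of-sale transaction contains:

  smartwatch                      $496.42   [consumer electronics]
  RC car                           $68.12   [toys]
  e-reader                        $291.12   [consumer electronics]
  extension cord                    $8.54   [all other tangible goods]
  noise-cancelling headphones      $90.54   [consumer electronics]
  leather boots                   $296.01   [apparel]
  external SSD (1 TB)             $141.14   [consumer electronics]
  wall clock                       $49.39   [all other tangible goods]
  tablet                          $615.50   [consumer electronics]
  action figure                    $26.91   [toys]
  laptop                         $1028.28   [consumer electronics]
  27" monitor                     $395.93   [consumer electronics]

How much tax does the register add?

Smartwatch $496.42: consumer electronics → 9% + 0.5% district = 9.5% → $47.1599
RC car $68.12: toys → 3.25% + 3% district = 6.25% → $4.2575
E-reader $291.12: consumer electronics → 9% + 0.5% district = 9.5% → $27.6564
Extension cord $8.54: all other tangible goods → 3% + 0% district = 3% → $0.2562
Noise-cancelling headphones $90.54: consumer electronics → 9% + 0.5% district = 9.5% → $8.6013
Leather boots $296.01: apparel → 8.25% + 0.5% district = 8.75% → $25.900875
External SSD (1 TB) $141.14: consumer electronics → 9% + 0.5% district = 9.5% → $13.4083
Wall clock $49.39: all other tangible goods → 3% + 0% district = 3% → $1.4817
Tablet $615.50: consumer electronics → 9% + 0.5% district = 9.5% → $58.4725
Action figure $26.91: toys → 3.25% + 3% district = 6.25% → $1.681875
Laptop $1028.28: consumer electronics → 9% + 0.5% district = 9.5% → $97.6866
27" monitor $395.93: consumer electronics → 9% + 0.5% district = 9.5% → $37.61335
Unrounded tax sum = $324.1765 → $324.18

$324.18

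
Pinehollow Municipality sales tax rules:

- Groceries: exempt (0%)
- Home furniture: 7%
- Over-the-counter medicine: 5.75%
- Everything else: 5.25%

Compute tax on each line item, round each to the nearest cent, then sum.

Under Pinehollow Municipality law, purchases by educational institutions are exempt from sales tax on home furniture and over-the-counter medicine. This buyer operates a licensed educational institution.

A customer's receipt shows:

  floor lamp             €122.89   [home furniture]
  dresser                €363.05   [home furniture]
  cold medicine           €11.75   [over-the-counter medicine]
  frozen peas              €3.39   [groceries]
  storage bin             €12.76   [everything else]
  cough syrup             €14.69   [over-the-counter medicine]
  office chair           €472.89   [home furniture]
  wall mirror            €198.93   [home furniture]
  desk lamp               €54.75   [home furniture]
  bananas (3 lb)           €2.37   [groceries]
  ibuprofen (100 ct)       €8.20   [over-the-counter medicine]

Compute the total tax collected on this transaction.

Floor lamp €122.89: home furniture, buyer-exempt → 0% → €0.00
Dresser €363.05: home furniture, buyer-exempt → 0% → €0.00
Cold medicine €11.75: over-the-counter medicine, buyer-exempt → 0% → €0.00
Frozen peas €3.39: groceries → 0% → €0.00
Storage bin €12.76: everything else → 5.25% → €0.67
Cough syrup €14.69: over-the-counter medicine, buyer-exempt → 0% → €0.00
Office chair €472.89: home furniture, buyer-exempt → 0% → €0.00
Wall mirror €198.93: home furniture, buyer-exempt → 0% → €0.00
Desk lamp €54.75: home furniture, buyer-exempt → 0% → €0.00
Bananas (3 lb) €2.37: groceries → 0% → €0.00
Ibuprofen (100 ct) €8.20: over-the-counter medicine, buyer-exempt → 0% → €0.00
Total tax = €0.67

€0.67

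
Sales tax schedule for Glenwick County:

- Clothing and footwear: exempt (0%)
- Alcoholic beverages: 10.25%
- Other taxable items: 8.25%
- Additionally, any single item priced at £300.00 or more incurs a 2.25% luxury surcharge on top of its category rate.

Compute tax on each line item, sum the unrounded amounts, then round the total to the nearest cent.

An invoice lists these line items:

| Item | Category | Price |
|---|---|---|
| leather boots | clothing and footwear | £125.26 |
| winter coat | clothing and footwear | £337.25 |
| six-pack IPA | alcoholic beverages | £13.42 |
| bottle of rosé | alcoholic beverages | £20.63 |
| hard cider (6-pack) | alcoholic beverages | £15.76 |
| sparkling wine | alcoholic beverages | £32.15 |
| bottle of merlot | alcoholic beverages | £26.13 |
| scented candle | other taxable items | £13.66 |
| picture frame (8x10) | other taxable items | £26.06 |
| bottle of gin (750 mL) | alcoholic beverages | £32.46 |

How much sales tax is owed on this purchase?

£25.27

Leather boots £125.26: clothing and footwear → 0% → £0.00
Winter coat £337.25: clothing and footwear → 0% + 2.25% surcharge = 2.25% → £7.588125
Six-pack IPA £13.42: alcoholic beverages → 10.25% → £1.37555
Bottle of rosé £20.63: alcoholic beverages → 10.25% → £2.114575
Hard cider (6-pack) £15.76: alcoholic beverages → 10.25% → £1.6154
Sparkling wine £32.15: alcoholic beverages → 10.25% → £3.295375
Bottle of merlot £26.13: alcoholic beverages → 10.25% → £2.678325
Scented candle £13.66: other taxable items → 8.25% → £1.12695
Picture frame (8x10) £26.06: other taxable items → 8.25% → £2.14995
Bottle of gin (750 mL) £32.46: alcoholic beverages → 10.25% → £3.32715
Unrounded tax sum = £25.2714 → £25.27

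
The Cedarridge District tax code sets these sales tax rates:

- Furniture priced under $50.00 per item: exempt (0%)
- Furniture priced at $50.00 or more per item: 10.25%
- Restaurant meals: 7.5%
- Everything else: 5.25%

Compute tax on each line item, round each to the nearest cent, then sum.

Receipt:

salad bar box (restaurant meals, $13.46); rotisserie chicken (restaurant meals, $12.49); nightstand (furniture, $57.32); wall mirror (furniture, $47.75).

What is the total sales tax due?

Salad bar box $13.46: restaurant meals → 7.5% → $1.01
Rotisserie chicken $12.49: restaurant meals → 7.5% → $0.94
Nightstand $57.32: furniture, $50.00 or more → 10.25% → $5.88
Wall mirror $47.75: furniture, under $50.00 → 0% → $0.00
Total tax = $1.01 + $0.94 + $5.88 = $7.83

$7.83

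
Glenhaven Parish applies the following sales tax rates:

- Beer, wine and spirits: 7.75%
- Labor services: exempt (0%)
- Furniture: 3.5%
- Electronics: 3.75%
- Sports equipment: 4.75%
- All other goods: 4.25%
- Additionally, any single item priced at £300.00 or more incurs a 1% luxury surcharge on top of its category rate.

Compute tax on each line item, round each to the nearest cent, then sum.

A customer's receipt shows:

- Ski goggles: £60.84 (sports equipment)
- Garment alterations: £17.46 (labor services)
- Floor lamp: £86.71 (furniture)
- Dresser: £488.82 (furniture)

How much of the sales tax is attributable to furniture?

£25.03

Floor lamp £86.71: furniture → 3.5% → £3.03
Dresser £488.82: furniture → 3.5% + 1% surcharge = 4.5% → £22.00
Tax on furniture = £3.03 + £22.00 = £25.03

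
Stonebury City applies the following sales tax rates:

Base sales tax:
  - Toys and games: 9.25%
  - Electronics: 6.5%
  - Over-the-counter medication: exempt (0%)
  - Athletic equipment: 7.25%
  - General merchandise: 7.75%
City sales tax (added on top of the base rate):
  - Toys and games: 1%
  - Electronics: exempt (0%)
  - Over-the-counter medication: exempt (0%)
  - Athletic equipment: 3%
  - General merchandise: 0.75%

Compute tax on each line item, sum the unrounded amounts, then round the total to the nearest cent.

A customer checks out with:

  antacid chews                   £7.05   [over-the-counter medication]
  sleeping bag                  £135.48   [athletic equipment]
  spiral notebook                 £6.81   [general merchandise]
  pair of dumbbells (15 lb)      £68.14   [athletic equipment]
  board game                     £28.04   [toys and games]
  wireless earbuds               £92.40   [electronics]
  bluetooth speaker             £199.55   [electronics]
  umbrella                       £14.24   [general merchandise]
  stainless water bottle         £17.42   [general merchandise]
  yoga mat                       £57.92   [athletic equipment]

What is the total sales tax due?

£51.93

Antacid chews £7.05: over-the-counter medication → 0% + 0% city = 0% → £0.00
Sleeping bag £135.48: athletic equipment → 7.25% + 3% city = 10.25% → £13.8867
Spiral notebook £6.81: general merchandise → 7.75% + 0.75% city = 8.5% → £0.57885
Pair of dumbbells (15 lb) £68.14: athletic equipment → 7.25% + 3% city = 10.25% → £6.98435
Board game £28.04: toys and games → 9.25% + 1% city = 10.25% → £2.8741
Wireless earbuds £92.40: electronics → 6.5% + 0% city = 6.5% → £6.006
Bluetooth speaker £199.55: electronics → 6.5% + 0% city = 6.5% → £12.97075
Umbrella £14.24: general merchandise → 7.75% + 0.75% city = 8.5% → £1.2104
Stainless water bottle £17.42: general merchandise → 7.75% + 0.75% city = 8.5% → £1.4807
Yoga mat £57.92: athletic equipment → 7.25% + 3% city = 10.25% → £5.9368
Unrounded tax sum = £51.92865 → £51.93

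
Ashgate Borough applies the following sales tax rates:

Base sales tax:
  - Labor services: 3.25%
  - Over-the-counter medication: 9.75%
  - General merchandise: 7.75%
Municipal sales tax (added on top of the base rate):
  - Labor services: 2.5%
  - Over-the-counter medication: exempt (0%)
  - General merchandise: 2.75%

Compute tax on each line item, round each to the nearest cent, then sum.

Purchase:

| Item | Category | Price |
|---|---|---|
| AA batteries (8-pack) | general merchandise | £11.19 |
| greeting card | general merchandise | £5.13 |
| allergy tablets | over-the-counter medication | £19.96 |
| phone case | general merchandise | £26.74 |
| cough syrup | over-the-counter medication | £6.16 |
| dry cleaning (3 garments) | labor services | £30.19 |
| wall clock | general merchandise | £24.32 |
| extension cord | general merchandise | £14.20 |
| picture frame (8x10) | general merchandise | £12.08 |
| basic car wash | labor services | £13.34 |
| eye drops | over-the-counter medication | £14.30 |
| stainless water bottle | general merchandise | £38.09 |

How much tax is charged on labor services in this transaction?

£2.51

Dry cleaning (3 garments) £30.19: labor services → 3.25% + 2.5% municipal = 5.75% → £1.74
Basic car wash £13.34: labor services → 3.25% + 2.5% municipal = 5.75% → £0.77
Tax on labor services = £1.74 + £0.77 = £2.51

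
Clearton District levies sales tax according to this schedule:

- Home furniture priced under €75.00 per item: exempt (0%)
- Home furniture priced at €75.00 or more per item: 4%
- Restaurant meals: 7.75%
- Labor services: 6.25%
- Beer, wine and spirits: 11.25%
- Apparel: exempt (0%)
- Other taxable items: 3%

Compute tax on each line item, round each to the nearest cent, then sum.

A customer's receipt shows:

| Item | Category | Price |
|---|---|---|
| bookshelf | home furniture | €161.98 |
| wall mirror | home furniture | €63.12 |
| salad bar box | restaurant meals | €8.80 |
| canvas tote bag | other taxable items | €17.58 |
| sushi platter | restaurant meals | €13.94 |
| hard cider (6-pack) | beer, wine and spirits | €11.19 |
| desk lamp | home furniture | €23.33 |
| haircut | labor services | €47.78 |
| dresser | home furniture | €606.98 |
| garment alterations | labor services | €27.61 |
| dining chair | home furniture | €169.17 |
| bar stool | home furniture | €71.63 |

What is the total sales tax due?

€45.80

Bookshelf €161.98: home furniture, €75.00 or more → 4% → €6.48
Wall mirror €63.12: home furniture, under €75.00 → 0% → €0.00
Salad bar box €8.80: restaurant meals → 7.75% → €0.68
Canvas tote bag €17.58: other taxable items → 3% → €0.53
Sushi platter €13.94: restaurant meals → 7.75% → €1.08
Hard cider (6-pack) €11.19: beer, wine and spirits → 11.25% → €1.26
Desk lamp €23.33: home furniture, under €75.00 → 0% → €0.00
Haircut €47.78: labor services → 6.25% → €2.99
Dresser €606.98: home furniture, €75.00 or more → 4% → €24.28
Garment alterations €27.61: labor services → 6.25% → €1.73
Dining chair €169.17: home furniture, €75.00 or more → 4% → €6.77
Bar stool €71.63: home furniture, under €75.00 → 0% → €0.00
Total tax = €6.48 + €0.68 + €0.53 + €1.08 + €1.26 + €2.99 + €24.28 + €1.73 + €6.77 = €45.80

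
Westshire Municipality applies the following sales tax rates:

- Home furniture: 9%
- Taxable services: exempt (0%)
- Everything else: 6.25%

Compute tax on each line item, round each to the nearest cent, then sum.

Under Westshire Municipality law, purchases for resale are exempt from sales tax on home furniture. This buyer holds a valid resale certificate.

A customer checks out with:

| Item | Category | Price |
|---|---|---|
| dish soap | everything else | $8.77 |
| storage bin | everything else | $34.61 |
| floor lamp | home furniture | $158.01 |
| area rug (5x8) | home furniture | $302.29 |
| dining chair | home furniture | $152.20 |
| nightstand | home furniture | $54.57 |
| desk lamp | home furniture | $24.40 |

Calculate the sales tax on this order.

$2.71

Dish soap $8.77: everything else → 6.25% → $0.55
Storage bin $34.61: everything else → 6.25% → $2.16
Floor lamp $158.01: home furniture, buyer-exempt → 0% → $0.00
Area rug (5x8) $302.29: home furniture, buyer-exempt → 0% → $0.00
Dining chair $152.20: home furniture, buyer-exempt → 0% → $0.00
Nightstand $54.57: home furniture, buyer-exempt → 0% → $0.00
Desk lamp $24.40: home furniture, buyer-exempt → 0% → $0.00
Total tax = $0.55 + $2.16 = $2.71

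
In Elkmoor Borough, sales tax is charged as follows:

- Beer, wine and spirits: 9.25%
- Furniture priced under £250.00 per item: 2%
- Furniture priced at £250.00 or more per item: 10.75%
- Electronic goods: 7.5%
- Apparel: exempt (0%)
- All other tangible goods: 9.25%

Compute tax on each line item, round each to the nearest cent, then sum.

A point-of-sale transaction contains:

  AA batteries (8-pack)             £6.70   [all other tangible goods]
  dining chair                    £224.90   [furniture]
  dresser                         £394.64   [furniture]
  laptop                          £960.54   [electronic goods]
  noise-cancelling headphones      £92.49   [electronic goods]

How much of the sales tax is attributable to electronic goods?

£78.98

Laptop £960.54: electronic goods → 7.5% → £72.04
Noise-cancelling headphones £92.49: electronic goods → 7.5% → £6.94
Tax on electronic goods = £72.04 + £6.94 = £78.98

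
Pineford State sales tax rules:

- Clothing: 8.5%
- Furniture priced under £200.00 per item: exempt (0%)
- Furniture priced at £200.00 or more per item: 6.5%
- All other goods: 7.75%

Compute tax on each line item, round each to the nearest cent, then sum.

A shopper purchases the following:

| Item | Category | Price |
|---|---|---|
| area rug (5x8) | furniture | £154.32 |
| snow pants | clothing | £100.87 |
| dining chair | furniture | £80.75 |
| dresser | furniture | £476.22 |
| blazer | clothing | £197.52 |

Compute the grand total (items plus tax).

Area rug (5x8) £154.32: furniture, under £200.00 → 0% → £0.00
Snow pants £100.87: clothing → 8.5% → £8.57
Dining chair £80.75: furniture, under £200.00 → 0% → £0.00
Dresser £476.22: furniture, £200.00 or more → 6.5% → £30.95
Blazer £197.52: clothing → 8.5% → £16.79
Subtotal = £1009.68; tax = £56.31; total due = £1065.99

£1065.99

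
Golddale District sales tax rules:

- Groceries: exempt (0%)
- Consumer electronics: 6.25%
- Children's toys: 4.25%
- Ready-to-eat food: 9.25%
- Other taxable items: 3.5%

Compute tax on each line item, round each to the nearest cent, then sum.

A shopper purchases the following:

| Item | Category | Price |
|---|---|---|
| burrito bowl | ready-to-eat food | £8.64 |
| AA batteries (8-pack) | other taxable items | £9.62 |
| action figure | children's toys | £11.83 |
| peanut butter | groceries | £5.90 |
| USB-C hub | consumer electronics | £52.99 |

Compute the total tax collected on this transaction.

£4.95

Burrito bowl £8.64: ready-to-eat food → 9.25% → £0.80
AA batteries (8-pack) £9.62: other taxable items → 3.5% → £0.34
Action figure £11.83: children's toys → 4.25% → £0.50
Peanut butter £5.90: groceries → 0% → £0.00
USB-C hub £52.99: consumer electronics → 6.25% → £3.31
Total tax = £0.80 + £0.34 + £0.50 + £3.31 = £4.95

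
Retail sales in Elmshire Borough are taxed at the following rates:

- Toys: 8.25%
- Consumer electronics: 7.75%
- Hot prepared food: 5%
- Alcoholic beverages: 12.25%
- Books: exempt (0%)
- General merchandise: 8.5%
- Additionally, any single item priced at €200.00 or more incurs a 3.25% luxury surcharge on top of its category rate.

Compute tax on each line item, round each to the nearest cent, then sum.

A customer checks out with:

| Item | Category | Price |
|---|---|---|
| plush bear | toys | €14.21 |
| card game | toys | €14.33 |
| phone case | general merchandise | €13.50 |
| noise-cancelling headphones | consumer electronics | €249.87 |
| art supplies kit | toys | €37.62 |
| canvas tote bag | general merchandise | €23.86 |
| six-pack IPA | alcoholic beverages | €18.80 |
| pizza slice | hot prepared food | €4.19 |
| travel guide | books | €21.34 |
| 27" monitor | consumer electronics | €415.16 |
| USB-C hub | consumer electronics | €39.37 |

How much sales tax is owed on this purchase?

Plush bear €14.21: toys → 8.25% → €1.17
Card game €14.33: toys → 8.25% → €1.18
Phone case €13.50: general merchandise → 8.5% → €1.15
Noise-cancelling headphones €249.87: consumer electronics → 7.75% + 3.25% surcharge = 11% → €27.49
Art supplies kit €37.62: toys → 8.25% → €3.10
Canvas tote bag €23.86: general merchandise → 8.5% → €2.03
Six-pack IPA €18.80: alcoholic beverages → 12.25% → €2.30
Pizza slice €4.19: hot prepared food → 5% → €0.21
Travel guide €21.34: books → 0% → €0.00
27" monitor €415.16: consumer electronics → 7.75% + 3.25% surcharge = 11% → €45.67
USB-C hub €39.37: consumer electronics → 7.75% → €3.05
Total tax = €1.17 + €1.18 + €1.15 + €27.49 + €3.10 + €2.03 + €2.30 + €0.21 + €45.67 + €3.05 = €87.35

€87.35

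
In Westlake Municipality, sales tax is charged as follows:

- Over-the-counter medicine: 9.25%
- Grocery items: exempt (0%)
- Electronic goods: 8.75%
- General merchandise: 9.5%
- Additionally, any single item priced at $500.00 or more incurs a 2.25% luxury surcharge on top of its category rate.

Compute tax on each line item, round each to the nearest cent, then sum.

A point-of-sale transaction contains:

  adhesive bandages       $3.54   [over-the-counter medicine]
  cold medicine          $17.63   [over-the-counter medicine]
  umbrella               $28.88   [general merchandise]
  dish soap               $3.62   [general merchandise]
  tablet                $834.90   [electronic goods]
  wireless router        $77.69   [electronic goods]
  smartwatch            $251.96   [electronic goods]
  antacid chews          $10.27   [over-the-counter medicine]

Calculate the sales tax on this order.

$126.68

Adhesive bandages $3.54: over-the-counter medicine → 9.25% → $0.33
Cold medicine $17.63: over-the-counter medicine → 9.25% → $1.63
Umbrella $28.88: general merchandise → 9.5% → $2.74
Dish soap $3.62: general merchandise → 9.5% → $0.34
Tablet $834.90: electronic goods → 8.75% + 2.25% surcharge = 11% → $91.84
Wireless router $77.69: electronic goods → 8.75% → $6.80
Smartwatch $251.96: electronic goods → 8.75% → $22.05
Antacid chews $10.27: over-the-counter medicine → 9.25% → $0.95
Total tax = $0.33 + $1.63 + $2.74 + $0.34 + $91.84 + $6.80 + $22.05 + $0.95 = $126.68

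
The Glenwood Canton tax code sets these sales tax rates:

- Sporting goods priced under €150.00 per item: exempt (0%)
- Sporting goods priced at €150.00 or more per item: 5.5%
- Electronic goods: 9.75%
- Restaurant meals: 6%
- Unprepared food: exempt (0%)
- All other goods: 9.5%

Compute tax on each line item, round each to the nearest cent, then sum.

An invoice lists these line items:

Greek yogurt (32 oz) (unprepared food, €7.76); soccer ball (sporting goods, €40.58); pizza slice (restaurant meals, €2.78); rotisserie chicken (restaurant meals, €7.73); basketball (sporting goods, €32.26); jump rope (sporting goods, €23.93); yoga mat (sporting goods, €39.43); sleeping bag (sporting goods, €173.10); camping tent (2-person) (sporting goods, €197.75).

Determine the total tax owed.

Greek yogurt (32 oz) €7.76: unprepared food → 0% → €0.00
Soccer ball €40.58: sporting goods, under €150.00 → 0% → €0.00
Pizza slice €2.78: restaurant meals → 6% → €0.17
Rotisserie chicken €7.73: restaurant meals → 6% → €0.46
Basketball €32.26: sporting goods, under €150.00 → 0% → €0.00
Jump rope €23.93: sporting goods, under €150.00 → 0% → €0.00
Yoga mat €39.43: sporting goods, under €150.00 → 0% → €0.00
Sleeping bag €173.10: sporting goods, €150.00 or more → 5.5% → €9.52
Camping tent (2-person) €197.75: sporting goods, €150.00 or more → 5.5% → €10.88
Total tax = €0.17 + €0.46 + €9.52 + €10.88 = €21.03

€21.03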